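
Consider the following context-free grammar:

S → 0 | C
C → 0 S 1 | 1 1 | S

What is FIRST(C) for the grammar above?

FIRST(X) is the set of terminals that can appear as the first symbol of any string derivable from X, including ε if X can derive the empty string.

We compute FIRST(C) using the standard algorithm.
FIRST(C) = {0, 1}
FIRST(S) = {0, 1}
Therefore, FIRST(C) = {0, 1}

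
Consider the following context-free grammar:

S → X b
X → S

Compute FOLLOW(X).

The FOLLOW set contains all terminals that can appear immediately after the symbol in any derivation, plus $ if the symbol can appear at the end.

We compute FOLLOW(X) using the standard algorithm.
FOLLOW(S) starts with {$}.
FIRST(S) = {}
FIRST(X) = {}
FOLLOW(S) = {$, b}
FOLLOW(X) = {b}
Therefore, FOLLOW(X) = {b}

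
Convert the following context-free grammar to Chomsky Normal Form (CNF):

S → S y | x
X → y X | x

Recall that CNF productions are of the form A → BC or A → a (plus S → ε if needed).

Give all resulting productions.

TY → y; S → x; X → x; S → S TY; X → TY X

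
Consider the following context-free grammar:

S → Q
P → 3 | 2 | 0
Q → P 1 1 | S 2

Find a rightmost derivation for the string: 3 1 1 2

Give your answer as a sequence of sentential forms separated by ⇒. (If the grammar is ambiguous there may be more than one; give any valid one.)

S ⇒ Q ⇒ S 2 ⇒ Q 2 ⇒ P 1 1 2 ⇒ 3 1 1 2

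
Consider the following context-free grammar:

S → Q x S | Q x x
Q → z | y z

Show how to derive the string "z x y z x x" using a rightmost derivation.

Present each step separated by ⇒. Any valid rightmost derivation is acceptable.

S ⇒ Q x S ⇒ Q x Q x x ⇒ Q x y z x x ⇒ z x y z x x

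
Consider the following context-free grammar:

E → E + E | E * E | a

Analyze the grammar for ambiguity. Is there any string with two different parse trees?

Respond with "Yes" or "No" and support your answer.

Yes - the string 'a * a + a * a * a' has two distinct parse trees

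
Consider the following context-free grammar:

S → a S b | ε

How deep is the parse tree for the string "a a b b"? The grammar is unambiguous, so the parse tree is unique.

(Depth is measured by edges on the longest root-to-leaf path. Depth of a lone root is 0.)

3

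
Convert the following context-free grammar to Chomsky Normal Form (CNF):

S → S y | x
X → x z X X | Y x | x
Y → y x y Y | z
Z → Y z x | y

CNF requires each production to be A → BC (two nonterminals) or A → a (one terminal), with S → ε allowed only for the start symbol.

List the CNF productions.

TY → y; S → x; TX → x; TZ → z; X → x; Y → z; Z → y; S → S TY; X → TX X0; X0 → TZ X1; X1 → X X; X → Y TX; Y → TY X2; X2 → TX X3; X3 → TY Y; Z → Y X4; X4 → TZ TX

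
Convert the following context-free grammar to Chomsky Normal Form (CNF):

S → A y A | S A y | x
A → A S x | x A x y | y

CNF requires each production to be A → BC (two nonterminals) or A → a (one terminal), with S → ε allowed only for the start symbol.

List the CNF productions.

TY → y; S → x; TX → x; A → y; S → A X0; X0 → TY A; S → S X1; X1 → A TY; A → A X2; X2 → S TX; A → TX X3; X3 → A X4; X4 → TX TY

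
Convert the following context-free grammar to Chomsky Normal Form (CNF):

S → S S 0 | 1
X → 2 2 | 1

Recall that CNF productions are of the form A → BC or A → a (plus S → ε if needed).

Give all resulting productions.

T0 → 0; S → 1; T2 → 2; X → 1; S → S X0; X0 → S T0; X → T2 T2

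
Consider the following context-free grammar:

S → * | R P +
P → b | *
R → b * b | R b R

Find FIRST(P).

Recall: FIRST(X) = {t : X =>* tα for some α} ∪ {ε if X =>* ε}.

We compute FIRST(P) using the standard algorithm.
FIRST(P) = {*, b}
FIRST(R) = {b}
FIRST(S) = {*, b}
Therefore, FIRST(P) = {*, b}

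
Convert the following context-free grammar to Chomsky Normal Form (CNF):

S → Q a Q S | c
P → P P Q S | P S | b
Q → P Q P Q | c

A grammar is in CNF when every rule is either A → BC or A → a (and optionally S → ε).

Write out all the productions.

TA → a; S → c; P → b; Q → c; S → Q X0; X0 → TA X1; X1 → Q S; P → P X2; X2 → P X3; X3 → Q S; P → P S; Q → P X4; X4 → Q X5; X5 → P Q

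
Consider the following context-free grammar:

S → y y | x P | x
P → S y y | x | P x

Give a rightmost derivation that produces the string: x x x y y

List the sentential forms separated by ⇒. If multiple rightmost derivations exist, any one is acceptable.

S ⇒ x P ⇒ x S y y ⇒ x x P y y ⇒ x x x y y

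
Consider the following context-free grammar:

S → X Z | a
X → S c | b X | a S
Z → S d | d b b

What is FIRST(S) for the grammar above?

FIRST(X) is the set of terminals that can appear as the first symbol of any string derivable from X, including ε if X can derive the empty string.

We compute FIRST(S) using the standard algorithm.
FIRST(S) = {a, b}
FIRST(X) = {a, b}
FIRST(Z) = {a, b, d}
Therefore, FIRST(S) = {a, b}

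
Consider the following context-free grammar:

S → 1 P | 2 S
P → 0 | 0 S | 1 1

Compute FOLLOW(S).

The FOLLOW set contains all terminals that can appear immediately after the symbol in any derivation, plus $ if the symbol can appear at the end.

We compute FOLLOW(S) using the standard algorithm.
FOLLOW(S) starts with {$}.
FIRST(P) = {0, 1}
FIRST(S) = {1, 2}
FOLLOW(P) = {$}
FOLLOW(S) = {$}
Therefore, FOLLOW(S) = {$}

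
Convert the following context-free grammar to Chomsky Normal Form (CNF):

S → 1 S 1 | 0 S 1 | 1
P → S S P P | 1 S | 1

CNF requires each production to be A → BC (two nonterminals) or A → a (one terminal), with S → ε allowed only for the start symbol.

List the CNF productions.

T1 → 1; T0 → 0; S → 1; P → 1; S → T1 X0; X0 → S T1; S → T0 X1; X1 → S T1; P → S X2; X2 → S X3; X3 → P P; P → T1 S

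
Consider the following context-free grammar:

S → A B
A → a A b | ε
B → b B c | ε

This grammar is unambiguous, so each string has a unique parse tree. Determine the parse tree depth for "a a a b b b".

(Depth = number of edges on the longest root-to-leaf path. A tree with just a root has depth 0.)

5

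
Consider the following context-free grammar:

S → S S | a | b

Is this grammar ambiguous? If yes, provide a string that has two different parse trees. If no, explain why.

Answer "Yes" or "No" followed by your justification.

Yes - the string 'b a a b' has two distinct leftmost derivations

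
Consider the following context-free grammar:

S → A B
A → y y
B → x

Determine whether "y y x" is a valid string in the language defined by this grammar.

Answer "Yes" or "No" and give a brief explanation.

Yes - a valid derivation exists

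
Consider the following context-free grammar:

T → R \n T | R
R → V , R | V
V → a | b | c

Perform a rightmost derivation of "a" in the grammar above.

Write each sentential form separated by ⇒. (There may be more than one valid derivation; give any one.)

T ⇒ R ⇒ V ⇒ a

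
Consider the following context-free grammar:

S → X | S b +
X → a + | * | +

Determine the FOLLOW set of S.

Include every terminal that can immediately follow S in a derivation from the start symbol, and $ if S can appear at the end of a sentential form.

We compute FOLLOW(S) using the standard algorithm.
FOLLOW(S) starts with {$}.
FIRST(S) = {*, +, a}
FIRST(X) = {*, +, a}
FOLLOW(S) = {$, b}
FOLLOW(X) = {$, b}
Therefore, FOLLOW(S) = {$, b}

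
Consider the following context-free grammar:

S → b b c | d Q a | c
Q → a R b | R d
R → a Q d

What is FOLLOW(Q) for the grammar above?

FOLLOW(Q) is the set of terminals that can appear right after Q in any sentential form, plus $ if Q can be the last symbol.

We compute FOLLOW(Q) using the standard algorithm.
FOLLOW(S) starts with {$}.
FIRST(Q) = {a}
FIRST(R) = {a}
FIRST(S) = {b, c, d}
FOLLOW(Q) = {a, d}
FOLLOW(R) = {b, d}
FOLLOW(S) = {$}
Therefore, FOLLOW(Q) = {a, d}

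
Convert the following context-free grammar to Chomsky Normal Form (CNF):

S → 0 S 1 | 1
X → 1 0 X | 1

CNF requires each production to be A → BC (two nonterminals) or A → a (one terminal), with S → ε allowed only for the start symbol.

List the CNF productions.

T0 → 0; T1 → 1; S → 1; X → 1; S → T0 X0; X0 → S T1; X → T1 X1; X1 → T0 X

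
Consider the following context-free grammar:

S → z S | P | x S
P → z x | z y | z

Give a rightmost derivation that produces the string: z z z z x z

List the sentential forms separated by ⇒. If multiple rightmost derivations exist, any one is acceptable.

S ⇒ z S ⇒ z z S ⇒ z z z S ⇒ z z z z S ⇒ z z z z x S ⇒ z z z z x P ⇒ z z z z x z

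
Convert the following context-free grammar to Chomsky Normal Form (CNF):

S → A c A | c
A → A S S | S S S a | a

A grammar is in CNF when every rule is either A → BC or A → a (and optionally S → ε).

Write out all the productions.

TC → c; S → c; TA → a; A → a; S → A X0; X0 → TC A; A → A X1; X1 → S S; A → S X2; X2 → S X3; X3 → S TA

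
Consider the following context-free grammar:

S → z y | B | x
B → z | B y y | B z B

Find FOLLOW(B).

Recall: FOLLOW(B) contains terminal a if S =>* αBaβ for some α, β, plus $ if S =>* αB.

We compute FOLLOW(B) using the standard algorithm.
FOLLOW(S) starts with {$}.
FIRST(B) = {z}
FIRST(S) = {x, z}
FOLLOW(B) = {$, y, z}
FOLLOW(S) = {$}
Therefore, FOLLOW(B) = {$, y, z}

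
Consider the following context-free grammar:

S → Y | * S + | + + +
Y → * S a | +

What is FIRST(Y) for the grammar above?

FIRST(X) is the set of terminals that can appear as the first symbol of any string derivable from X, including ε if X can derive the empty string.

We compute FIRST(Y) using the standard algorithm.
FIRST(S) = {*, +}
FIRST(Y) = {*, +}
Therefore, FIRST(Y) = {*, +}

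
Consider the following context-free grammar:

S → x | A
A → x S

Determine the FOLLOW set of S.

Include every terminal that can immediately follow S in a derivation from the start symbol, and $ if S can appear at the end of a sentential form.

We compute FOLLOW(S) using the standard algorithm.
FOLLOW(S) starts with {$}.
FIRST(A) = {x}
FIRST(S) = {x}
FOLLOW(A) = {$}
FOLLOW(S) = {$}
Therefore, FOLLOW(S) = {$}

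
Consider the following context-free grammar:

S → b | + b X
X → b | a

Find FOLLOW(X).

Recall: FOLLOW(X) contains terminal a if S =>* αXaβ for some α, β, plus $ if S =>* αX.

We compute FOLLOW(X) using the standard algorithm.
FOLLOW(S) starts with {$}.
FIRST(S) = {+, b}
FIRST(X) = {a, b}
FOLLOW(S) = {$}
FOLLOW(X) = {$}
Therefore, FOLLOW(X) = {$}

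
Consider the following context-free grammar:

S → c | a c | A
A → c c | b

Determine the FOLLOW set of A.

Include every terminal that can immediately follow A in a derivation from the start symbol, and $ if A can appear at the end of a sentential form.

We compute FOLLOW(A) using the standard algorithm.
FOLLOW(S) starts with {$}.
FIRST(A) = {b, c}
FIRST(S) = {a, b, c}
FOLLOW(A) = {$}
FOLLOW(S) = {$}
Therefore, FOLLOW(A) = {$}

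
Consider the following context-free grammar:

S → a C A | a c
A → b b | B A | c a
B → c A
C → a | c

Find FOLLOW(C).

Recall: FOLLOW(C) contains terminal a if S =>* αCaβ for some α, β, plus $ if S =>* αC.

We compute FOLLOW(C) using the standard algorithm.
FOLLOW(S) starts with {$}.
FIRST(A) = {b, c}
FIRST(B) = {c}
FIRST(C) = {a, c}
FIRST(S) = {a}
FOLLOW(A) = {$, b, c}
FOLLOW(B) = {b, c}
FOLLOW(C) = {b, c}
FOLLOW(S) = {$}
Therefore, FOLLOW(C) = {b, c}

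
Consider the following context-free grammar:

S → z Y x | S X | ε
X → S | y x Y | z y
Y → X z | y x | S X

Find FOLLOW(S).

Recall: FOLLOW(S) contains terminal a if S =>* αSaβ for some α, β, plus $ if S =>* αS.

We compute FOLLOW(S) using the standard algorithm.
FOLLOW(S) starts with {$}.
FIRST(S) = {y, z, ε}
FIRST(X) = {y, z, ε}
FIRST(Y) = {y, z, ε}
FOLLOW(S) = {$, x, y, z}
FOLLOW(X) = {$, x, y, z}
FOLLOW(Y) = {$, x, y, z}
Therefore, FOLLOW(S) = {$, x, y, z}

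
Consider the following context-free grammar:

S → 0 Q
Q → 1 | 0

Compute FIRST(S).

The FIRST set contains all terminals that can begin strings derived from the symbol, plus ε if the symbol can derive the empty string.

We compute FIRST(S) using the standard algorithm.
FIRST(Q) = {0, 1}
FIRST(S) = {0}
Therefore, FIRST(S) = {0}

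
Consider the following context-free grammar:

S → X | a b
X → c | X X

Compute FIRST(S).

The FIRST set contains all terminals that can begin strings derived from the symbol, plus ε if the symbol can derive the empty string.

We compute FIRST(S) using the standard algorithm.
FIRST(S) = {a, c}
FIRST(X) = {c}
Therefore, FIRST(S) = {a, c}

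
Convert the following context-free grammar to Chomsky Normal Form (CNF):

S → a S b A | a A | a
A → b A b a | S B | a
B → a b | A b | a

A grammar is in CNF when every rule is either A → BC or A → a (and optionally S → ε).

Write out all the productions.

TA → a; TB → b; S → a; A → a; B → a; S → TA X0; X0 → S X1; X1 → TB A; S → TA A; A → TB X2; X2 → A X3; X3 → TB TA; A → S B; B → TA TB; B → A TB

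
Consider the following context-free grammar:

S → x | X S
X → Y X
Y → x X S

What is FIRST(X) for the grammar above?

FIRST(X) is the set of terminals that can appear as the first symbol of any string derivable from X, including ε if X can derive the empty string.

We compute FIRST(X) using the standard algorithm.
FIRST(S) = {x}
FIRST(X) = {x}
FIRST(Y) = {x}
Therefore, FIRST(X) = {x}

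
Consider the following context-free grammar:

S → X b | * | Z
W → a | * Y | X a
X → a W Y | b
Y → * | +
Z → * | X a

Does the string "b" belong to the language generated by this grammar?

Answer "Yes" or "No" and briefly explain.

No - no valid derivation exists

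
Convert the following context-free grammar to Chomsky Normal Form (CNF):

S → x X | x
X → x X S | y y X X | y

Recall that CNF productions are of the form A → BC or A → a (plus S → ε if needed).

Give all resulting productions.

TX → x; S → x; TY → y; X → y; S → TX X; X → TX X0; X0 → X S; X → TY X1; X1 → TY X2; X2 → X X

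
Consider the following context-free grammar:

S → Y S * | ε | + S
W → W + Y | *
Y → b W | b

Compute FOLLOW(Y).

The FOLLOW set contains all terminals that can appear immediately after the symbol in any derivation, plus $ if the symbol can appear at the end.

We compute FOLLOW(Y) using the standard algorithm.
FOLLOW(S) starts with {$}.
FIRST(S) = {+, b, ε}
FIRST(W) = {*}
FIRST(Y) = {b}
FOLLOW(S) = {$, *}
FOLLOW(W) = {*, +, b}
FOLLOW(Y) = {*, +, b}
Therefore, FOLLOW(Y) = {*, +, b}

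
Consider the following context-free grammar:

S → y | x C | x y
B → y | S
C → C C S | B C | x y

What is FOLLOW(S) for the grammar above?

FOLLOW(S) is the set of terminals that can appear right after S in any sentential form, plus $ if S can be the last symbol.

We compute FOLLOW(S) using the standard algorithm.
FOLLOW(S) starts with {$}.
FIRST(B) = {x, y}
FIRST(C) = {x, y}
FIRST(S) = {x, y}
FOLLOW(B) = {x, y}
FOLLOW(C) = {$, x, y}
FOLLOW(S) = {$, x, y}
Therefore, FOLLOW(S) = {$, x, y}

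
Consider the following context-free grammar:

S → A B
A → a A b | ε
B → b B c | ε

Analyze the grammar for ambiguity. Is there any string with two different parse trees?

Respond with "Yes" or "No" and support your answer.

No - the grammar is unambiguous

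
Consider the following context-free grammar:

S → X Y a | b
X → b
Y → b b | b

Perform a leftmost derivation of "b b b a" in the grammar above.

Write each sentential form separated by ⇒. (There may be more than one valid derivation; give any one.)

S ⇒ X Y a ⇒ b Y a ⇒ b b b a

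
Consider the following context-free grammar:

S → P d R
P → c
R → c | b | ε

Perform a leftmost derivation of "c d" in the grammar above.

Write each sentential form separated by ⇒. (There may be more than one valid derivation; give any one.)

S ⇒ P d R ⇒ c d R ⇒ c d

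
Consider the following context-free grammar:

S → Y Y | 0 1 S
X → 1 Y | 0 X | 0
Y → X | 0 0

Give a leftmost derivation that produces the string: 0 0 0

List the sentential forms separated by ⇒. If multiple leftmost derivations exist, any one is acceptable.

S ⇒ Y Y ⇒ 0 0 Y ⇒ 0 0 X ⇒ 0 0 0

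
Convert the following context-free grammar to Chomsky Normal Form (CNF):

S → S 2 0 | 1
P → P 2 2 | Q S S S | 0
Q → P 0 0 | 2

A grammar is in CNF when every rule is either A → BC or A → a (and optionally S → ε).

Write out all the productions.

T2 → 2; T0 → 0; S → 1; P → 0; Q → 2; S → S X0; X0 → T2 T0; P → P X1; X1 → T2 T2; P → Q X2; X2 → S X3; X3 → S S; Q → P X4; X4 → T0 T0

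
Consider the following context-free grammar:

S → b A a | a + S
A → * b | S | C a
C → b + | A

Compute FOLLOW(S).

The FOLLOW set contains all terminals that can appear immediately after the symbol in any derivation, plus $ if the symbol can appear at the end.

We compute FOLLOW(S) using the standard algorithm.
FOLLOW(S) starts with {$}.
FIRST(A) = {*, a, b}
FIRST(C) = {*, a, b}
FIRST(S) = {a, b}
FOLLOW(A) = {a}
FOLLOW(C) = {a}
FOLLOW(S) = {$, a}
Therefore, FOLLOW(S) = {$, a}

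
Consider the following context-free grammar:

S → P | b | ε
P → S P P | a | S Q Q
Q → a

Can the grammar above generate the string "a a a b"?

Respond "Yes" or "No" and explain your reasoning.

No - no valid derivation exists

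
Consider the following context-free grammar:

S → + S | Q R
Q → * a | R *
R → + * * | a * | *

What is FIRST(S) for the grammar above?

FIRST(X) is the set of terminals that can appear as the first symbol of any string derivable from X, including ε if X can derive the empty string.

We compute FIRST(S) using the standard algorithm.
FIRST(Q) = {*, +, a}
FIRST(R) = {*, +, a}
FIRST(S) = {*, +, a}
Therefore, FIRST(S) = {*, +, a}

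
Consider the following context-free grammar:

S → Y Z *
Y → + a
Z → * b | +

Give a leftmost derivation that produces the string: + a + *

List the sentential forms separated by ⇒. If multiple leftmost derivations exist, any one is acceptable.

S ⇒ Y Z * ⇒ + a Z * ⇒ + a + *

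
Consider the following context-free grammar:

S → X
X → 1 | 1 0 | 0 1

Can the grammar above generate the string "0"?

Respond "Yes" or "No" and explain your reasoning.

No - no valid derivation exists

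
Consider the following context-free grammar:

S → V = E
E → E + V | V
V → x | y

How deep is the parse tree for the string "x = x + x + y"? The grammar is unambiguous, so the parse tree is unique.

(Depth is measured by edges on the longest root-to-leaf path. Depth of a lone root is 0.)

5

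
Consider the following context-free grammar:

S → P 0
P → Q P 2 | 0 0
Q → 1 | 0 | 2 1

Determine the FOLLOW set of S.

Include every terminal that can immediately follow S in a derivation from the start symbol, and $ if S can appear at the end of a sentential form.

We compute FOLLOW(S) using the standard algorithm.
FOLLOW(S) starts with {$}.
FIRST(P) = {0, 1, 2}
FIRST(Q) = {0, 1, 2}
FIRST(S) = {0, 1, 2}
FOLLOW(P) = {0, 2}
FOLLOW(Q) = {0, 1, 2}
FOLLOW(S) = {$}
Therefore, FOLLOW(S) = {$}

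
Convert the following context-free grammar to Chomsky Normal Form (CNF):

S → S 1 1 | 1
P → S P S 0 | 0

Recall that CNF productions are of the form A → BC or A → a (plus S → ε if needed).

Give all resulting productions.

T1 → 1; S → 1; T0 → 0; P → 0; S → S X0; X0 → T1 T1; P → S X1; X1 → P X2; X2 → S T0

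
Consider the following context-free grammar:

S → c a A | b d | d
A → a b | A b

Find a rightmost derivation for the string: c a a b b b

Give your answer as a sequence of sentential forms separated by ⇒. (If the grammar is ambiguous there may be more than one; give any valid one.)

S ⇒ c a A ⇒ c a A b ⇒ c a A b b ⇒ c a a b b b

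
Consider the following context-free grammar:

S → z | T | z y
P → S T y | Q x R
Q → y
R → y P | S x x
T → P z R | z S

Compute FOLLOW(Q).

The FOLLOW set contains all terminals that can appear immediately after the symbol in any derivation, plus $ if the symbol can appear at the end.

We compute FOLLOW(Q) using the standard algorithm.
FOLLOW(S) starts with {$}.
FIRST(P) = {y, z}
FIRST(Q) = {y}
FIRST(R) = {y, z}
FIRST(S) = {y, z}
FIRST(T) = {y, z}
FOLLOW(P) = {$, x, y, z}
FOLLOW(Q) = {x}
FOLLOW(R) = {$, x, y, z}
FOLLOW(S) = {$, x, y, z}
FOLLOW(T) = {$, x, y, z}
Therefore, FOLLOW(Q) = {x}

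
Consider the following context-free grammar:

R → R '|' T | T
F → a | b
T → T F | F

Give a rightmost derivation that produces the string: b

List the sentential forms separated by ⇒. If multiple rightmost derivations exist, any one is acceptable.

R ⇒ T ⇒ F ⇒ b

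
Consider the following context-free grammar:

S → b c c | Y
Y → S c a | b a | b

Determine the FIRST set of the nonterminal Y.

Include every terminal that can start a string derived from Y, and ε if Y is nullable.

We compute FIRST(Y) using the standard algorithm.
FIRST(S) = {b}
FIRST(Y) = {b}
Therefore, FIRST(Y) = {b}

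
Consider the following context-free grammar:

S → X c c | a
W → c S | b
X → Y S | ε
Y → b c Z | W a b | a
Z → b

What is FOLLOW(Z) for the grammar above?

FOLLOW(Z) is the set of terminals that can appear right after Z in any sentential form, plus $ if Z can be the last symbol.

We compute FOLLOW(Z) using the standard algorithm.
FOLLOW(S) starts with {$}.
FIRST(S) = {a, b, c}
FIRST(W) = {b, c}
FIRST(X) = {a, b, c, ε}
FIRST(Y) = {a, b, c}
FIRST(Z) = {b}
FOLLOW(S) = {$, a, c}
FOLLOW(W) = {a}
FOLLOW(X) = {c}
FOLLOW(Y) = {a, b, c}
FOLLOW(Z) = {a, b, c}
Therefore, FOLLOW(Z) = {a, b, c}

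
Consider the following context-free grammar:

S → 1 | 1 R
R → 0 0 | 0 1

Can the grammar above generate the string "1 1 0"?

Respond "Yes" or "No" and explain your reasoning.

No - no valid derivation exists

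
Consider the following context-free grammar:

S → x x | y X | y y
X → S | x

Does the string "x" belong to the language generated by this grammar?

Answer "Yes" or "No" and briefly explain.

No - no valid derivation exists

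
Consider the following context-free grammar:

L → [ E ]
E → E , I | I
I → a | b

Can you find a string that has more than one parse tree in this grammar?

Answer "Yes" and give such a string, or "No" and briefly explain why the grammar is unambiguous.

No - the grammar is unambiguous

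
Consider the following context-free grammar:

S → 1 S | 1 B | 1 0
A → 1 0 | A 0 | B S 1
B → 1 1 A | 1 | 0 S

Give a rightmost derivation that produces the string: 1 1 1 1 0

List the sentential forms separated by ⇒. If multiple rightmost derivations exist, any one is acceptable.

S ⇒ 1 B ⇒ 1 1 1 A ⇒ 1 1 1 1 0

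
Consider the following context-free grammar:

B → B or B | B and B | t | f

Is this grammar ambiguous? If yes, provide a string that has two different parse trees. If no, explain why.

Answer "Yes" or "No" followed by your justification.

Yes - the string 'f or t or t or f and f' has two distinct leftmost derivations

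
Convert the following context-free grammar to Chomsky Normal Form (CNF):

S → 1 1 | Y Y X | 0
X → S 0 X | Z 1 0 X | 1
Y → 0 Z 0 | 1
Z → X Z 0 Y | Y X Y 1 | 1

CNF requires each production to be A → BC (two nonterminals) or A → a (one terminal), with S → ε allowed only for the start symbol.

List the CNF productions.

T1 → 1; S → 0; T0 → 0; X → 1; Y → 1; Z → 1; S → T1 T1; S → Y X0; X0 → Y X; X → S X1; X1 → T0 X; X → Z X2; X2 → T1 X3; X3 → T0 X; Y → T0 X4; X4 → Z T0; Z → X X5; X5 → Z X6; X6 → T0 Y; Z → Y X7; X7 → X X8; X8 → Y T1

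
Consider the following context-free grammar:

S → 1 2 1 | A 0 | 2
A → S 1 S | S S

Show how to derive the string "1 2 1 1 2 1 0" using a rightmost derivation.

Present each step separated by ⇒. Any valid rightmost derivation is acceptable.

S ⇒ A 0 ⇒ S S 0 ⇒ S 1 2 1 0 ⇒ 1 2 1 1 2 1 0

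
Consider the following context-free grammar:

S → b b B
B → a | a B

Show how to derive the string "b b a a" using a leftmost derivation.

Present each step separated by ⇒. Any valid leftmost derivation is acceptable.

S ⇒ b b B ⇒ b b a B ⇒ b b a a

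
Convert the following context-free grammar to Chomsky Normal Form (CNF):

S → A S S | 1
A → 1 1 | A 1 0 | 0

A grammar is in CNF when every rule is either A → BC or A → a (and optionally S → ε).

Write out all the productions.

S → 1; T1 → 1; T0 → 0; A → 0; S → A X0; X0 → S S; A → T1 T1; A → A X1; X1 → T1 T0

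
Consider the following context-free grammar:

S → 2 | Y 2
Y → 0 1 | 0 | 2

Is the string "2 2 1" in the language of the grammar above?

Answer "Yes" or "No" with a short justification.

No - no valid derivation exists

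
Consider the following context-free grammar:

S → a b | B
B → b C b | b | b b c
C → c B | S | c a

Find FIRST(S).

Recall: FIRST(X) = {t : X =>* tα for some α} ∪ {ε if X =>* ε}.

We compute FIRST(S) using the standard algorithm.
FIRST(B) = {b}
FIRST(C) = {a, b, c}
FIRST(S) = {a, b}
Therefore, FIRST(S) = {a, b}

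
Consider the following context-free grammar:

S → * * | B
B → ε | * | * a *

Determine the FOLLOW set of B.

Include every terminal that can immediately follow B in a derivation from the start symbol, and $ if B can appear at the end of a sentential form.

We compute FOLLOW(B) using the standard algorithm.
FOLLOW(S) starts with {$}.
FIRST(B) = {*, ε}
FIRST(S) = {*, ε}
FOLLOW(B) = {$}
FOLLOW(S) = {$}
Therefore, FOLLOW(B) = {$}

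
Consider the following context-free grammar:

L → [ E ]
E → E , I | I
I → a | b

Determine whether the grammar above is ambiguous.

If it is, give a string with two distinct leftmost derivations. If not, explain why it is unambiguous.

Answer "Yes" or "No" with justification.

No - the grammar is unambiguous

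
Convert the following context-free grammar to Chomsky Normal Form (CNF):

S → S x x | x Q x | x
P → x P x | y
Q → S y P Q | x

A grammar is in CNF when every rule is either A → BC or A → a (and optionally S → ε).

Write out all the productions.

TX → x; S → x; P → y; TY → y; Q → x; S → S X0; X0 → TX TX; S → TX X1; X1 → Q TX; P → TX X2; X2 → P TX; Q → S X3; X3 → TY X4; X4 → P Q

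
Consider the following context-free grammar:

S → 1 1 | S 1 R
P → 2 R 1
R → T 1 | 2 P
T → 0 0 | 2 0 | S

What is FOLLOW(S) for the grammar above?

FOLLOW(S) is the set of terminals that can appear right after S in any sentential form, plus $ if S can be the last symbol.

We compute FOLLOW(S) using the standard algorithm.
FOLLOW(S) starts with {$}.
FIRST(P) = {2}
FIRST(R) = {0, 1, 2}
FIRST(S) = {1}
FIRST(T) = {0, 1, 2}
FOLLOW(P) = {$, 1}
FOLLOW(R) = {$, 1}
FOLLOW(S) = {$, 1}
FOLLOW(T) = {1}
Therefore, FOLLOW(S) = {$, 1}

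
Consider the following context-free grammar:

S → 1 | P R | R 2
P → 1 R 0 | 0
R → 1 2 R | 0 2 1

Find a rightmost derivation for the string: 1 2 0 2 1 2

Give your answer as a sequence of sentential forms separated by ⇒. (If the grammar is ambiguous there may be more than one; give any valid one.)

S ⇒ R 2 ⇒ 1 2 R 2 ⇒ 1 2 0 2 1 2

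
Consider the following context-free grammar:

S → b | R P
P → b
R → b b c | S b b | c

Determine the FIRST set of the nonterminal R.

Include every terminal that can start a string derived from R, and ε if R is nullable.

We compute FIRST(R) using the standard algorithm.
FIRST(P) = {b}
FIRST(R) = {b, c}
FIRST(S) = {b, c}
Therefore, FIRST(R) = {b, c}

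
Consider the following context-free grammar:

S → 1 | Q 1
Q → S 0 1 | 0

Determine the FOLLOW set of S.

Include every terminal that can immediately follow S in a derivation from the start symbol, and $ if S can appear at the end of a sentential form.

We compute FOLLOW(S) using the standard algorithm.
FOLLOW(S) starts with {$}.
FIRST(Q) = {0, 1}
FIRST(S) = {0, 1}
FOLLOW(Q) = {1}
FOLLOW(S) = {$, 0}
Therefore, FOLLOW(S) = {$, 0}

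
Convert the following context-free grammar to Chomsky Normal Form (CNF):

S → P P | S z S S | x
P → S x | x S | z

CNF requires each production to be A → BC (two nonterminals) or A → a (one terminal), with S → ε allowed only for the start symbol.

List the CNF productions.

TZ → z; S → x; TX → x; P → z; S → P P; S → S X0; X0 → TZ X1; X1 → S S; P → S TX; P → TX S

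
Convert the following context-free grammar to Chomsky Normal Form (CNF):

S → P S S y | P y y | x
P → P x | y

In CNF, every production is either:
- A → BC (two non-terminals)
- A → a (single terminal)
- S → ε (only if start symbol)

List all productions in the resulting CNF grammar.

TY → y; S → x; TX → x; P → y; S → P X0; X0 → S X1; X1 → S TY; S → P X2; X2 → TY TY; P → P TX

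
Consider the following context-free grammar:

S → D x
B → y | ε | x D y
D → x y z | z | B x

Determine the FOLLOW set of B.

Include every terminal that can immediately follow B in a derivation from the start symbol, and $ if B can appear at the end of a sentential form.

We compute FOLLOW(B) using the standard algorithm.
FOLLOW(S) starts with {$}.
FIRST(B) = {x, y, ε}
FIRST(D) = {x, y, z}
FIRST(S) = {x, y, z}
FOLLOW(B) = {x}
FOLLOW(D) = {x, y}
FOLLOW(S) = {$}
Therefore, FOLLOW(B) = {x}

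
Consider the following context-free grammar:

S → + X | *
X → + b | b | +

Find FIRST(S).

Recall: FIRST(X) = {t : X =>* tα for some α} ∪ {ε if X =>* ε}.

We compute FIRST(S) using the standard algorithm.
FIRST(S) = {*, +}
FIRST(X) = {+, b}
Therefore, FIRST(S) = {*, +}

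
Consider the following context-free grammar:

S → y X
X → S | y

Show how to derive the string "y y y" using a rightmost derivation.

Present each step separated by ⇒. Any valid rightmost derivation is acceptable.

S ⇒ y X ⇒ y S ⇒ y y X ⇒ y y y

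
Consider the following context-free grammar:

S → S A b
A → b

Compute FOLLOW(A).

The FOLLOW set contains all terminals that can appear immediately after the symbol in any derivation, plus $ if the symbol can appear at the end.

We compute FOLLOW(A) using the standard algorithm.
FOLLOW(S) starts with {$}.
FIRST(A) = {b}
FIRST(S) = {}
FOLLOW(A) = {b}
FOLLOW(S) = {$, b}
Therefore, FOLLOW(A) = {b}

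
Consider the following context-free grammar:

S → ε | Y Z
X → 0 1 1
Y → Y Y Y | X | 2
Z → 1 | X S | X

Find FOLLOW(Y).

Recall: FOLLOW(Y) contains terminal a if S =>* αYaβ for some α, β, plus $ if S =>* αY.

We compute FOLLOW(Y) using the standard algorithm.
FOLLOW(S) starts with {$}.
FIRST(S) = {0, 2, ε}
FIRST(X) = {0}
FIRST(Y) = {0, 2}
FIRST(Z) = {0, 1}
FOLLOW(S) = {$}
FOLLOW(X) = {$, 0, 1, 2}
FOLLOW(Y) = {0, 1, 2}
FOLLOW(Z) = {$}
Therefore, FOLLOW(Y) = {0, 1, 2}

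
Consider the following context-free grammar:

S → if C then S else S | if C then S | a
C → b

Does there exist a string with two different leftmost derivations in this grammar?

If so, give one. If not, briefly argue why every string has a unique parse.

Yes - the string 'if b then if b then a else a' has two distinct leftmost derivations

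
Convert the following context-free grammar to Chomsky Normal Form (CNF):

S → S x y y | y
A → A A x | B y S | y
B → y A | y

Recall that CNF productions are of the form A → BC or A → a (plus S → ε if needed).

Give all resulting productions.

TX → x; TY → y; S → y; A → y; B → y; S → S X0; X0 → TX X1; X1 → TY TY; A → A X2; X2 → A TX; A → B X3; X3 → TY S; B → TY A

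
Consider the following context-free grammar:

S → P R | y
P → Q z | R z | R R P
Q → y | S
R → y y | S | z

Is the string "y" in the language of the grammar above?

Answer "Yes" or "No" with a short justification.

Yes - a valid derivation exists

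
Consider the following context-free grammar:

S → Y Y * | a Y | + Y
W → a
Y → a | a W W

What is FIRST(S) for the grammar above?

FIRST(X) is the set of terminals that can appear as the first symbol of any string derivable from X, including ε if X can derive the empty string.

We compute FIRST(S) using the standard algorithm.
FIRST(S) = {+, a}
FIRST(W) = {a}
FIRST(Y) = {a}
Therefore, FIRST(S) = {+, a}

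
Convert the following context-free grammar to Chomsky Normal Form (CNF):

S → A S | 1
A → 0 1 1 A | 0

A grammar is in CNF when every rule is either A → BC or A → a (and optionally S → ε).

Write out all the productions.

S → 1; T0 → 0; T1 → 1; A → 0; S → A S; A → T0 X0; X0 → T1 X1; X1 → T1 A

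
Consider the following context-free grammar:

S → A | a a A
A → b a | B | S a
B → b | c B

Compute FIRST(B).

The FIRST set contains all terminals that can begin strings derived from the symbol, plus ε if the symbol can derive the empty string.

We compute FIRST(B) using the standard algorithm.
FIRST(A) = {a, b, c}
FIRST(B) = {b, c}
FIRST(S) = {a, b, c}
Therefore, FIRST(B) = {b, c}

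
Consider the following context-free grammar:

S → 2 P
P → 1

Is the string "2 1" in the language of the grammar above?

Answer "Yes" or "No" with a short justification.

Yes - a valid derivation exists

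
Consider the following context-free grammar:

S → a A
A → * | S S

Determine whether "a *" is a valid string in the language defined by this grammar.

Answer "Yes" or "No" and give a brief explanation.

Yes - a valid derivation exists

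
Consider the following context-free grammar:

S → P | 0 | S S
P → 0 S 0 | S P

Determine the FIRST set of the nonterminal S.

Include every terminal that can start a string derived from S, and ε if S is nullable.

We compute FIRST(S) using the standard algorithm.
FIRST(P) = {0}
FIRST(S) = {0}
Therefore, FIRST(S) = {0}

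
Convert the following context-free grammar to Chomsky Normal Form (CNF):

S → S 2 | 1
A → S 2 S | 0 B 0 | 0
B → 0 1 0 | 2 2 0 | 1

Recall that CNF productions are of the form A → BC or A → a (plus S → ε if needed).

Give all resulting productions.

T2 → 2; S → 1; T0 → 0; A → 0; T1 → 1; B → 1; S → S T2; A → S X0; X0 → T2 S; A → T0 X1; X1 → B T0; B → T0 X2; X2 → T1 T0; B → T2 X3; X3 → T2 T0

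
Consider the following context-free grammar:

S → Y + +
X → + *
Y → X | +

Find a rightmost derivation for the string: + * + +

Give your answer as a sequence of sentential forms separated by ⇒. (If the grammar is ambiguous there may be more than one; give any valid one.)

S ⇒ Y + + ⇒ X + + ⇒ + * + +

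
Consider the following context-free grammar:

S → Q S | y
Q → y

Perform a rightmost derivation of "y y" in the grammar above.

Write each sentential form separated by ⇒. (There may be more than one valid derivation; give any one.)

S ⇒ Q S ⇒ Q y ⇒ y y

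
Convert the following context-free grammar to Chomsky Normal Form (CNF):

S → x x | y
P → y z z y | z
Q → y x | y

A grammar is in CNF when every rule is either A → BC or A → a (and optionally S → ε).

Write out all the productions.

TX → x; S → y; TY → y; TZ → z; P → z; Q → y; S → TX TX; P → TY X0; X0 → TZ X1; X1 → TZ TY; Q → TY TX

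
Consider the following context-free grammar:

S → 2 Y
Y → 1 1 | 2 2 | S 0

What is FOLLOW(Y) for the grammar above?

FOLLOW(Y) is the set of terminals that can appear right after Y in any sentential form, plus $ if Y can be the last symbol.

We compute FOLLOW(Y) using the standard algorithm.
FOLLOW(S) starts with {$}.
FIRST(S) = {2}
FIRST(Y) = {1, 2}
FOLLOW(S) = {$, 0}
FOLLOW(Y) = {$, 0}
Therefore, FOLLOW(Y) = {$, 0}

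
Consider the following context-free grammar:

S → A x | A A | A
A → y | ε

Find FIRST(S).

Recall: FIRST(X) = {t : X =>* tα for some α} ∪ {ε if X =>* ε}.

We compute FIRST(S) using the standard algorithm.
FIRST(A) = {y, ε}
FIRST(S) = {x, y, ε}
Therefore, FIRST(S) = {x, y, ε}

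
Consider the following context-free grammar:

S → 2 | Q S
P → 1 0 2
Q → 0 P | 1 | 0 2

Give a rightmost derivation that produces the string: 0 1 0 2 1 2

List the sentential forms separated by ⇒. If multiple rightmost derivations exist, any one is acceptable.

S ⇒ Q S ⇒ Q Q S ⇒ Q Q 2 ⇒ Q 1 2 ⇒ 0 P 1 2 ⇒ 0 1 0 2 1 2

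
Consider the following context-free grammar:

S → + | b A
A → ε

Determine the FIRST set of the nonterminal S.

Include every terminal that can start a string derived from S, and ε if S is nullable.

We compute FIRST(S) using the standard algorithm.
FIRST(A) = {ε}
FIRST(S) = {+, b}
Therefore, FIRST(S) = {+, b}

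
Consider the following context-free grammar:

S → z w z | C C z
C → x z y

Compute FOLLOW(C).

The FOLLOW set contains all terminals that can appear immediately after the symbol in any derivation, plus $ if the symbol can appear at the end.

We compute FOLLOW(C) using the standard algorithm.
FOLLOW(S) starts with {$}.
FIRST(C) = {x}
FIRST(S) = {x, z}
FOLLOW(C) = {x, z}
FOLLOW(S) = {$}
Therefore, FOLLOW(C) = {x, z}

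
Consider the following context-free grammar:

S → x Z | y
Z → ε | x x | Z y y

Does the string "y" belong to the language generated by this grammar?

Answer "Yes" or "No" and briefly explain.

Yes - a valid derivation exists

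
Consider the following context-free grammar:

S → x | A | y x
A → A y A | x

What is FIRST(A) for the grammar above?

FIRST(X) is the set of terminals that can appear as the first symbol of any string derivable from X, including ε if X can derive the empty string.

We compute FIRST(A) using the standard algorithm.
FIRST(A) = {x}
FIRST(S) = {x, y}
Therefore, FIRST(A) = {x}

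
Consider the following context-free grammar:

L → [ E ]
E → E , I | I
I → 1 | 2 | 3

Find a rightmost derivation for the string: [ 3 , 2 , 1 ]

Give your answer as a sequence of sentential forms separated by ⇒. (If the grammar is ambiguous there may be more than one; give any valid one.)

L ⇒ [ E ] ⇒ [ E , I ] ⇒ [ E , 1 ] ⇒ [ E , I , 1 ] ⇒ [ E , 2 , 1 ] ⇒ [ I , 2 , 1 ] ⇒ [ 3 , 2 , 1 ]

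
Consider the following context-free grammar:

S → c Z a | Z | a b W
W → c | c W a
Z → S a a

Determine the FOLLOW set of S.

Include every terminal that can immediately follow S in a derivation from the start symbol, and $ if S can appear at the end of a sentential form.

We compute FOLLOW(S) using the standard algorithm.
FOLLOW(S) starts with {$}.
FIRST(S) = {a, c}
FIRST(W) = {c}
FIRST(Z) = {a, c}
FOLLOW(S) = {$, a}
FOLLOW(W) = {$, a}
FOLLOW(Z) = {$, a}
Therefore, FOLLOW(S) = {$, a}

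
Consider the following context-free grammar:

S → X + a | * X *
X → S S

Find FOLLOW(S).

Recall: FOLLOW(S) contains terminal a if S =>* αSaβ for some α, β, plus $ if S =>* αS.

We compute FOLLOW(S) using the standard algorithm.
FOLLOW(S) starts with {$}.
FIRST(S) = {*}
FIRST(X) = {*}
FOLLOW(S) = {$, *, +}
FOLLOW(X) = {*, +}
Therefore, FOLLOW(S) = {$, *, +}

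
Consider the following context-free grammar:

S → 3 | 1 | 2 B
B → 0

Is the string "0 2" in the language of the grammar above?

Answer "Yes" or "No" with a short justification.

No - no valid derivation exists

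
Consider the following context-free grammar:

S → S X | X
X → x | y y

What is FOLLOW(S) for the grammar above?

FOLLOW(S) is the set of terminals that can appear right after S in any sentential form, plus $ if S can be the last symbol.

We compute FOLLOW(S) using the standard algorithm.
FOLLOW(S) starts with {$}.
FIRST(S) = {x, y}
FIRST(X) = {x, y}
FOLLOW(S) = {$, x, y}
FOLLOW(X) = {$, x, y}
Therefore, FOLLOW(S) = {$, x, y}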